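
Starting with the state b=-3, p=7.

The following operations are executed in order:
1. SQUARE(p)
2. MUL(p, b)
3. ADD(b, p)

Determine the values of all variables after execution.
{b: -150, p: -147}

Step-by-step execution:
Initial: b=-3, p=7
After step 1 (SQUARE(p)): b=-3, p=49
After step 2 (MUL(p, b)): b=-3, p=-147
After step 3 (ADD(b, p)): b=-150, p=-147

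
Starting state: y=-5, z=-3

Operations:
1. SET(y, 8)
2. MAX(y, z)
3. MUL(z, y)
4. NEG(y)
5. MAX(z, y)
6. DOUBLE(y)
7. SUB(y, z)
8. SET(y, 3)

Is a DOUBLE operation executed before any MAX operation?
No

First DOUBLE: step 6
First MAX: step 2
Since 6 > 2, MAX comes first.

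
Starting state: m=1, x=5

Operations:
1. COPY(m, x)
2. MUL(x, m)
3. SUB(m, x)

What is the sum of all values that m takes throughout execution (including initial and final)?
-9

Values of m at each step:
Initial: m = 1
After step 1: m = 5
After step 2: m = 5
After step 3: m = -20
Sum = 1 + 5 + 5 + -20 = -9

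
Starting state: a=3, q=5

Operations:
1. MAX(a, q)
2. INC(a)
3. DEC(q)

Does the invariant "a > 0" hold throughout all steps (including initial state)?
Yes

The invariant holds at every step.

State at each step:
Initial: a=3, q=5
After step 1: a=5, q=5
After step 2: a=6, q=5
After step 3: a=6, q=4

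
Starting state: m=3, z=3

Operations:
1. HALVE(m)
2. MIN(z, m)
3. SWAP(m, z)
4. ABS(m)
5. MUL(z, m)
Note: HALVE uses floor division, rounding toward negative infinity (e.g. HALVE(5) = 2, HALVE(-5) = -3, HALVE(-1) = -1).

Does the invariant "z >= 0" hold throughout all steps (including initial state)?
Yes

The invariant holds at every step.

State at each step:
Initial: m=3, z=3
After step 1: m=1, z=3
After step 2: m=1, z=1
After step 3: m=1, z=1
After step 4: m=1, z=1
After step 5: m=1, z=1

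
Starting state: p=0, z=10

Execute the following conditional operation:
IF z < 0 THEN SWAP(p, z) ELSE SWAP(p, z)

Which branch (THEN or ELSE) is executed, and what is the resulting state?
Branch: ELSE, Final state: p=10, z=0

Evaluating condition: z < 0
z = 10
Condition is False, so ELSE branch executes
After SWAP(p, z): p=10, z=0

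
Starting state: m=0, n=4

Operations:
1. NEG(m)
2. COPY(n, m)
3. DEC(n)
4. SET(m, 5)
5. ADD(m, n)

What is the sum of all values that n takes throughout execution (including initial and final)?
5

Values of n at each step:
Initial: n = 4
After step 1: n = 4
After step 2: n = 0
After step 3: n = -1
After step 4: n = -1
After step 5: n = -1
Sum = 4 + 4 + 0 + -1 + -1 + -1 = 5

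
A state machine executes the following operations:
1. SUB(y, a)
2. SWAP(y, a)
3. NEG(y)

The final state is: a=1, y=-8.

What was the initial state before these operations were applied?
a=8, y=9

Working backwards:
Final state: a=1, y=-8
Before step 3 (NEG(y)): a=1, y=8
Before step 2 (SWAP(y, a)): a=8, y=1
Before step 1 (SUB(y, a)): a=8, y=9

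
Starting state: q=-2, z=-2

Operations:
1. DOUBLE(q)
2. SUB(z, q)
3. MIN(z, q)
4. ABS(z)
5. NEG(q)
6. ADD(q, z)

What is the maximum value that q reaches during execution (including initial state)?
8

Values of q at each step:
Initial: q = -2
After step 1: q = -4
After step 2: q = -4
After step 3: q = -4
After step 4: q = -4
After step 5: q = 4
After step 6: q = 8 ← maximum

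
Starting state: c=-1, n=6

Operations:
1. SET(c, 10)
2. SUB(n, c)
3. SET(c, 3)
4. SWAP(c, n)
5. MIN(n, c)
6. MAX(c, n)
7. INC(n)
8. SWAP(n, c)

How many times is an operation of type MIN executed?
1

Counting MIN operations:
Step 5: MIN(n, c) ← MIN
Total: 1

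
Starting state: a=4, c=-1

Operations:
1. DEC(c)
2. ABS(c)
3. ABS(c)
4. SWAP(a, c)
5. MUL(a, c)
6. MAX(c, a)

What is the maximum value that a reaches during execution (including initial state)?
8

Values of a at each step:
Initial: a = 4
After step 1: a = 4
After step 2: a = 4
After step 3: a = 4
After step 4: a = 2
After step 5: a = 8 ← maximum
After step 6: a = 8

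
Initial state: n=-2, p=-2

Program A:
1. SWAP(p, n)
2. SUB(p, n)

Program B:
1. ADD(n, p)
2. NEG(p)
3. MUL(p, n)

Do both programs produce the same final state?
No

Program A final state: n=-2, p=0
Program B final state: n=-4, p=-8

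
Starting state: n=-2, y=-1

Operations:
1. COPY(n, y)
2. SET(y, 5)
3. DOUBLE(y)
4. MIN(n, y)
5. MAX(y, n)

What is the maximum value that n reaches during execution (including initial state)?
-1

Values of n at each step:
Initial: n = -2
After step 1: n = -1 ← maximum
After step 2: n = -1
After step 3: n = -1
After step 4: n = -1
After step 5: n = -1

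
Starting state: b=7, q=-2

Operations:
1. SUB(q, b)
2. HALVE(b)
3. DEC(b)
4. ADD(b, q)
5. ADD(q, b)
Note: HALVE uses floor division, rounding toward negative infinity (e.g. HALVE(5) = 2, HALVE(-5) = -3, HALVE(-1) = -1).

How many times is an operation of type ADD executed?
2

Counting ADD operations:
Step 4: ADD(b, q) ← ADD
Step 5: ADD(q, b) ← ADD
Total: 2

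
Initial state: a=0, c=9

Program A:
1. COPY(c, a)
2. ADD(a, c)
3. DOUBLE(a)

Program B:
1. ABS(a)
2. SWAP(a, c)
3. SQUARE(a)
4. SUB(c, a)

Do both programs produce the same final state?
No

Program A final state: a=0, c=0
Program B final state: a=81, c=-81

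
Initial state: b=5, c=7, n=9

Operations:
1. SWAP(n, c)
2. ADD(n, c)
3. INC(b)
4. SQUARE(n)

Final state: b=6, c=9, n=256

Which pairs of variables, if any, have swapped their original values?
None

Comparing initial and final values:
b: 5 → 6
c: 7 → 9
n: 9 → 256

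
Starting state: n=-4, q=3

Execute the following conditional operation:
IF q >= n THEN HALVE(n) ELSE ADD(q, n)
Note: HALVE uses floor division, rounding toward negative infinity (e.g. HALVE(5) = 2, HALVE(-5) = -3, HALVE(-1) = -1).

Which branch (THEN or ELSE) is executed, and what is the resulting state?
Branch: THEN, Final state: n=-2, q=3

Evaluating condition: q >= n
q = 3, n = -4
Condition is True, so THEN branch executes
After HALVE(n): n=-2, q=3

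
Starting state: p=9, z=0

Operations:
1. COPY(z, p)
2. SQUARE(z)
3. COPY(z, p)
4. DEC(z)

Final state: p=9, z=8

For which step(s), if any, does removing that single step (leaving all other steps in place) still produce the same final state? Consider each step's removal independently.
Step(s) 1, 2

Testing removal of each single step:
Without step 1: final = p=9, z=8 (same)
Without step 2: final = p=9, z=8 (same)
Without step 3: final = p=9, z=80 (different)
Without step 4: final = p=9, z=9 (different)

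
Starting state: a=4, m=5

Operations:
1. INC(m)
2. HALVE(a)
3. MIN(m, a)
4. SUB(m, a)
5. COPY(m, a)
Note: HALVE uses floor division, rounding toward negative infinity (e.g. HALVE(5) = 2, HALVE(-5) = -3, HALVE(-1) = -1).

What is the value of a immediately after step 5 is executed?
a = 2

Tracing a through execution:
Initial: a = 4
After step 1 (INC(m)): a = 4
After step 2 (HALVE(a)): a = 2
After step 3 (MIN(m, a)): a = 2
After step 4 (SUB(m, a)): a = 2
After step 5 (COPY(m, a)): a = 2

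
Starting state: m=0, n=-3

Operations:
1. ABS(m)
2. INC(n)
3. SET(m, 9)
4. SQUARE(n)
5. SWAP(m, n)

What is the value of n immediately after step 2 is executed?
n = -2

Tracing n through execution:
Initial: n = -3
After step 1 (ABS(m)): n = -3
After step 2 (INC(n)): n = -2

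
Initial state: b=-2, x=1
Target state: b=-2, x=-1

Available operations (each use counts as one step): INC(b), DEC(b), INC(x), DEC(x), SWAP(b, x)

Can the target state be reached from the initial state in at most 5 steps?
Yes

Path (2 steps): DEC(x) → DEC(x)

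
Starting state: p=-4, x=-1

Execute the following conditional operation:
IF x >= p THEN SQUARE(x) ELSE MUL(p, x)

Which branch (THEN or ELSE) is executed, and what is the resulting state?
Branch: THEN, Final state: p=-4, x=1

Evaluating condition: x >= p
x = -1, p = -4
Condition is True, so THEN branch executes
After SQUARE(x): p=-4, x=1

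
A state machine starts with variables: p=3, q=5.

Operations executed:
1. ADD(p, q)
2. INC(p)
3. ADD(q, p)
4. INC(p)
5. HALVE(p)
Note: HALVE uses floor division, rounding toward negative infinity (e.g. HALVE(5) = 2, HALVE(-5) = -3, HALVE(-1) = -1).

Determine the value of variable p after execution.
p = 5

Tracing execution:
Step 1: ADD(p, q) → p = 8
Step 2: INC(p) → p = 9
Step 3: ADD(q, p) → p = 9
Step 4: INC(p) → p = 10
Step 5: HALVE(p) → p = 5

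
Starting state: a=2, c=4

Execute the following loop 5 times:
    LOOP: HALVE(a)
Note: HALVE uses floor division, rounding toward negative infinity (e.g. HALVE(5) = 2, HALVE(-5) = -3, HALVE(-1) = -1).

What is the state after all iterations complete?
a=0, c=4

Iteration trace:
Start: a=2, c=4
After iteration 1: a=1, c=4
After iteration 2: a=0, c=4
After iteration 3: a=0, c=4
After iteration 4: a=0, c=4
After iteration 5: a=0, c=4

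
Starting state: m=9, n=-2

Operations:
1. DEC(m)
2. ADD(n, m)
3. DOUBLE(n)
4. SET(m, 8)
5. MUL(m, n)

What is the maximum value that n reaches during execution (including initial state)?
12

Values of n at each step:
Initial: n = -2
After step 1: n = -2
After step 2: n = 6
After step 3: n = 12 ← maximum
After step 4: n = 12
After step 5: n = 12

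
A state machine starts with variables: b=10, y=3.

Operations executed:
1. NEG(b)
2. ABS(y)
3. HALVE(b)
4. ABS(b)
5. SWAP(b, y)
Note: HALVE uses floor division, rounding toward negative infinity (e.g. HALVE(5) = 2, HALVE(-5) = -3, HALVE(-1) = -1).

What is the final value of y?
y = 5

Tracing execution:
Step 1: NEG(b) → y = 3
Step 2: ABS(y) → y = 3
Step 3: HALVE(b) → y = 3
Step 4: ABS(b) → y = 3
Step 5: SWAP(b, y) → y = 5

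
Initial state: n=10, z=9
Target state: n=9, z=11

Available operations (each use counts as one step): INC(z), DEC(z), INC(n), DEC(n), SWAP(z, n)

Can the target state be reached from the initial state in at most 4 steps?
Yes

Path (2 steps): INC(n) → SWAP(z, n)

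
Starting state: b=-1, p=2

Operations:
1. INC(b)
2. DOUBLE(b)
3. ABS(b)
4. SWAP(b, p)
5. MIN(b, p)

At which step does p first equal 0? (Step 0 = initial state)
Step 4

Tracing p:
Initial: p = 2
After step 1: p = 2
After step 2: p = 2
After step 3: p = 2
After step 4: p = 0 ← first occurrence
After step 5: p = 0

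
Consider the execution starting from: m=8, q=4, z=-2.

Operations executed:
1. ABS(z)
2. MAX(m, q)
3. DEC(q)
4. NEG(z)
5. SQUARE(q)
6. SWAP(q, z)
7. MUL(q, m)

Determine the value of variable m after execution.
m = 8

Tracing execution:
Step 1: ABS(z) → m = 8
Step 2: MAX(m, q) → m = 8
Step 3: DEC(q) → m = 8
Step 4: NEG(z) → m = 8
Step 5: SQUARE(q) → m = 8
Step 6: SWAP(q, z) → m = 8
Step 7: MUL(q, m) → m = 8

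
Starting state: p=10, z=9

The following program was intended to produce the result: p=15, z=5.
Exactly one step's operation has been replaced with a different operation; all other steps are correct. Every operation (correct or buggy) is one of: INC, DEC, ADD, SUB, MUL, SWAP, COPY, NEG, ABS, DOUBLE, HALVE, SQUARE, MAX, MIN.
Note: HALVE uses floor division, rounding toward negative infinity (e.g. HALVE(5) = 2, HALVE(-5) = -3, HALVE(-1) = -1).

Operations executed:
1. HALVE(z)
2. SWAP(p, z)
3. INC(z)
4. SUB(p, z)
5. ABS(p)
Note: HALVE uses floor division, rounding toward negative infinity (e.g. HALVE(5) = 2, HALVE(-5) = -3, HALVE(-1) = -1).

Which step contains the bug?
Step 2

Trace with buggy code:
Initial: p=10, z=9
After step 1: p=10, z=4
After step 2: p=4, z=10
After step 3: p=4, z=11
After step 4: p=-7, z=11
After step 5: p=7, z=11
Actual final p=7, z=11 ≠ expected p=15, z=5.
Step 2 is the only position where a single-operation replacement can produce the expected result.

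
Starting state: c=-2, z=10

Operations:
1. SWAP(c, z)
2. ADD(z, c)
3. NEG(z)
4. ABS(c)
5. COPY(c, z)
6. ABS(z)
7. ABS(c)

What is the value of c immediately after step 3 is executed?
c = 10

Tracing c through execution:
Initial: c = -2
After step 1 (SWAP(c, z)): c = 10
After step 2 (ADD(z, c)): c = 10
After step 3 (NEG(z)): c = 10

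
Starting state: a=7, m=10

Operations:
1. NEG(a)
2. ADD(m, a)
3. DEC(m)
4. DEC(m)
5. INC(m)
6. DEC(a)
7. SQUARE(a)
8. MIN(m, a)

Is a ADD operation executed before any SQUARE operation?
Yes

First ADD: step 2
First SQUARE: step 7
Since 2 < 7, ADD comes first.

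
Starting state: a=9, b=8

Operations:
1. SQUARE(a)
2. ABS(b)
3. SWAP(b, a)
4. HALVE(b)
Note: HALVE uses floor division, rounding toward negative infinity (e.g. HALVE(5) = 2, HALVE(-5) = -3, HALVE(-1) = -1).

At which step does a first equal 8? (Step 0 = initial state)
Step 3

Tracing a:
Initial: a = 9
After step 1: a = 81
After step 2: a = 81
After step 3: a = 8 ← first occurrence
After step 4: a = 8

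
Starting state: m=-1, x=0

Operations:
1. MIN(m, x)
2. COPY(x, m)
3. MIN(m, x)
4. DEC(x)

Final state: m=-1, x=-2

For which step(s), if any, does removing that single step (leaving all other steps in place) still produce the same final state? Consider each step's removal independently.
Step(s) 1, 3

Testing removal of each single step:
Without step 1: final = m=-1, x=-2 (same)
Without step 2: final = m=-1, x=-1 (different)
Without step 3: final = m=-1, x=-2 (same)
Without step 4: final = m=-1, x=-1 (different)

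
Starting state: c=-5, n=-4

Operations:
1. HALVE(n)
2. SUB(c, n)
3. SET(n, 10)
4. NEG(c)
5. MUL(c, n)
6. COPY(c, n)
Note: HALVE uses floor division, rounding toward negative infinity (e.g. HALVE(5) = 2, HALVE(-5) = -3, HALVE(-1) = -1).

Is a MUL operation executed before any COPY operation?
Yes

First MUL: step 5
First COPY: step 6
Since 5 < 6, MUL comes first.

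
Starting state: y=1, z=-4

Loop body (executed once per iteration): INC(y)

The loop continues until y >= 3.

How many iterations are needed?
2

Tracing iterations:
Initial: y=1, z=-4
After iteration 1: y=2, z=-4
After iteration 2: y=3, z=-4
y >= 3 now holds, so the loop exits after 2 iterations.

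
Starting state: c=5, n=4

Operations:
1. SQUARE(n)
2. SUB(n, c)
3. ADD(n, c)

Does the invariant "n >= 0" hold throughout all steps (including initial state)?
Yes

The invariant holds at every step.

State at each step:
Initial: c=5, n=4
After step 1: c=5, n=16
After step 2: c=5, n=11
After step 3: c=5, n=16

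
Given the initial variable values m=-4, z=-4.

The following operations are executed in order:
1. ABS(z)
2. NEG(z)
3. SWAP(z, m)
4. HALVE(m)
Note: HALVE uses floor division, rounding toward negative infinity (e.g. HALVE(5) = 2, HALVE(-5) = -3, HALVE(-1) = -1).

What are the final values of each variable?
{m: -2, z: -4}

Step-by-step execution:
Initial: m=-4, z=-4
After step 1 (ABS(z)): m=-4, z=4
After step 2 (NEG(z)): m=-4, z=-4
After step 3 (SWAP(z, m)): m=-4, z=-4
After step 4 (HALVE(m)): m=-2, z=-4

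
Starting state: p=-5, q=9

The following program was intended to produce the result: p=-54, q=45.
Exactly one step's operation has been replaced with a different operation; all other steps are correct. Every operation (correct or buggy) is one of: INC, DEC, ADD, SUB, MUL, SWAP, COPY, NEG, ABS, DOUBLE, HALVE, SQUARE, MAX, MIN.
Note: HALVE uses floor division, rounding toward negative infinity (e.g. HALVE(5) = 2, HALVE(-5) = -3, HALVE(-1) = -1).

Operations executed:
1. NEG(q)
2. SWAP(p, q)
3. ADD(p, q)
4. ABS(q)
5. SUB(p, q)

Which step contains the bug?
Step 3

Trace with buggy code:
Initial: p=-5, q=9
After step 1: p=-5, q=-9
After step 2: p=-9, q=-5
After step 3: p=-14, q=-5
After step 4: p=-14, q=5
After step 5: p=-19, q=5
Actual final p=-19, q=5 ≠ expected p=-54, q=45.
Step 3 is the only position where a single-operation replacement can produce the expected result.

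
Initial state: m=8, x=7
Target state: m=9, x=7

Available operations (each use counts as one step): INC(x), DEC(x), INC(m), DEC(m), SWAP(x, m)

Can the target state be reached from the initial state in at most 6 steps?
Yes

Path (1 step): INC(m)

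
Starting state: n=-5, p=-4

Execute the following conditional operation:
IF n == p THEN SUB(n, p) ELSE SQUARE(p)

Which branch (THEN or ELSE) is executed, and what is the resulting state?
Branch: ELSE, Final state: n=-5, p=16

Evaluating condition: n == p
n = -5, p = -4
Condition is False, so ELSE branch executes
After SQUARE(p): n=-5, p=16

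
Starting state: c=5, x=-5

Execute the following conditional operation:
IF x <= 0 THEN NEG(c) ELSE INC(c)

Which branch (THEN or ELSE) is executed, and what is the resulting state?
Branch: THEN, Final state: c=-5, x=-5

Evaluating condition: x <= 0
x = -5
Condition is True, so THEN branch executes
After NEG(c): c=-5, x=-5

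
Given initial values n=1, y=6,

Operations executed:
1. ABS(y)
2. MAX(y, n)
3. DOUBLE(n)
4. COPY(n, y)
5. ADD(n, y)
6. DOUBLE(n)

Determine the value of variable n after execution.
n = 24

Tracing execution:
Step 1: ABS(y) → n = 1
Step 2: MAX(y, n) → n = 1
Step 3: DOUBLE(n) → n = 2
Step 4: COPY(n, y) → n = 6
Step 5: ADD(n, y) → n = 12
Step 6: DOUBLE(n) → n = 24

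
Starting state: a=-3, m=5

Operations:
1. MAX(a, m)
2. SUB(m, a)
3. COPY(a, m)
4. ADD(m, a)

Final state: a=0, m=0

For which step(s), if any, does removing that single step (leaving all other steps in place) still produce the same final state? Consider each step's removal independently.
Step(s) 4

Testing removal of each single step:
Without step 1: final = a=8, m=16 (different)
Without step 2: final = a=5, m=10 (different)
Without step 3: final = a=5, m=5 (different)
Without step 4: final = a=0, m=0 (same)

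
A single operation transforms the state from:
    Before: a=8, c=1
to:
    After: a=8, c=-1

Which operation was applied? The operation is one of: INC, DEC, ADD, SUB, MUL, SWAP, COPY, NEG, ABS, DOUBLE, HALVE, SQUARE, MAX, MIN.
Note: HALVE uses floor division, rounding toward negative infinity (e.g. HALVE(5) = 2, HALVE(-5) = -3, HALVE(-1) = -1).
NEG(c)

Analyzing the change:
Before: a=8, c=1
After: a=8, c=-1
Variable c changed from 1 to -1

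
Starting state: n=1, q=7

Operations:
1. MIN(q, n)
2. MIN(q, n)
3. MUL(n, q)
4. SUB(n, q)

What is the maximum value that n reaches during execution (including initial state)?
1

Values of n at each step:
Initial: n = 1 ← maximum
After step 1: n = 1
After step 2: n = 1
After step 3: n = 1
After step 4: n = 0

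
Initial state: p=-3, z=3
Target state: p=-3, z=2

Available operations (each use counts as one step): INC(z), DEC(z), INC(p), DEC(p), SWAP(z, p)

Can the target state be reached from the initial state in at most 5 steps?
Yes

Path (1 step): DEC(z)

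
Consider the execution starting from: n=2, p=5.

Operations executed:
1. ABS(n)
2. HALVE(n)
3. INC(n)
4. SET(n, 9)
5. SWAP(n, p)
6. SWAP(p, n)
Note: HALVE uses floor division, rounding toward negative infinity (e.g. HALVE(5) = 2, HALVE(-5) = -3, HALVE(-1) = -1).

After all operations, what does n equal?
n = 9

Tracing execution:
Step 1: ABS(n) → n = 2
Step 2: HALVE(n) → n = 1
Step 3: INC(n) → n = 2
Step 4: SET(n, 9) → n = 9
Step 5: SWAP(n, p) → n = 5
Step 6: SWAP(p, n) → n = 9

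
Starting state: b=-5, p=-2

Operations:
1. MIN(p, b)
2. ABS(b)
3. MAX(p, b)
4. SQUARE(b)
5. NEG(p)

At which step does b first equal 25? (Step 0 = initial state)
Step 4

Tracing b:
Initial: b = -5
After step 1: b = -5
After step 2: b = 5
After step 3: b = 5
After step 4: b = 25 ← first occurrence
After step 5: b = 25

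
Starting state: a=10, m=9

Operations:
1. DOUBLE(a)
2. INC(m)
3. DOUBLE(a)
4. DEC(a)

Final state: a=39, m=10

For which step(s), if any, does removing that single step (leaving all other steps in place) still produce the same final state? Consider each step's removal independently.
None - removing any single step changes the final result

Testing removal of each single step:
Without step 1: final = a=19, m=10 (different)
Without step 2: final = a=39, m=9 (different)
Without step 3: final = a=19, m=10 (different)
Without step 4: final = a=40, m=10 (different)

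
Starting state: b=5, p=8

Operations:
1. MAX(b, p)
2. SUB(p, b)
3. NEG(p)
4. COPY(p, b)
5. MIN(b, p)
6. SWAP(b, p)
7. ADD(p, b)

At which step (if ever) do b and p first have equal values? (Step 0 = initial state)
Step 1

b and p first become equal after step 1.

Comparing values at each step:
Initial: b=5, p=8
After step 1: b=8, p=8 ← equal!
After step 2: b=8, p=0
After step 3: b=8, p=0
After step 4: b=8, p=8 ← equal!
After step 5: b=8, p=8 ← equal!
After step 6: b=8, p=8 ← equal!
After step 7: b=8, p=16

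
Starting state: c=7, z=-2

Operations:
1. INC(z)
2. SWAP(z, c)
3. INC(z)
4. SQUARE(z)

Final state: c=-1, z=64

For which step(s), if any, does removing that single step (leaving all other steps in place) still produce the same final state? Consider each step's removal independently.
None - removing any single step changes the final result

Testing removal of each single step:
Without step 1: final = c=-2, z=64 (different)
Without step 2: final = c=7, z=0 (different)
Without step 3: final = c=-1, z=49 (different)
Without step 4: final = c=-1, z=8 (different)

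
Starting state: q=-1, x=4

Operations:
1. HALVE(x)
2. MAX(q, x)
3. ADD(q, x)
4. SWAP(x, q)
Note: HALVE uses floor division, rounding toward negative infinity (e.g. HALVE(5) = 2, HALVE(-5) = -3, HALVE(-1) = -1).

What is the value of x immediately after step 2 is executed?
x = 2

Tracing x through execution:
Initial: x = 4
After step 1 (HALVE(x)): x = 2
After step 2 (MAX(q, x)): x = 2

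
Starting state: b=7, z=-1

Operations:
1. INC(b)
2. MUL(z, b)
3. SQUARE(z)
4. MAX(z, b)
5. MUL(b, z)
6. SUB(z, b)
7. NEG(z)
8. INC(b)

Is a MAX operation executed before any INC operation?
No

First MAX: step 4
First INC: step 1
Since 4 > 1, INC comes first.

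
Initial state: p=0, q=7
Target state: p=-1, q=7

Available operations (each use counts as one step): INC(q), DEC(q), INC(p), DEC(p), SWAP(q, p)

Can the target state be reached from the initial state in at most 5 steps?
Yes

Path (1 step): DEC(p)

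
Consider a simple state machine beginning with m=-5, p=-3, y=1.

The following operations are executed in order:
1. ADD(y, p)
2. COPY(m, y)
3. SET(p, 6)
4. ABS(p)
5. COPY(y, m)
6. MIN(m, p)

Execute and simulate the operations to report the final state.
{m: -2, p: 6, y: -2}

Step-by-step execution:
Initial: m=-5, p=-3, y=1
After step 1 (ADD(y, p)): m=-5, p=-3, y=-2
After step 2 (COPY(m, y)): m=-2, p=-3, y=-2
After step 3 (SET(p, 6)): m=-2, p=6, y=-2
After step 4 (ABS(p)): m=-2, p=6, y=-2
After step 5 (COPY(y, m)): m=-2, p=6, y=-2
After step 6 (MIN(m, p)): m=-2, p=6, y=-2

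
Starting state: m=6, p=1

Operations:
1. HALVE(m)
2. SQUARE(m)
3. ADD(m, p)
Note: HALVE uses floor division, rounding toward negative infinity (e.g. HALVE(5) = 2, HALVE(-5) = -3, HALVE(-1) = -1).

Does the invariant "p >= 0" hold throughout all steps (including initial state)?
Yes

The invariant holds at every step.

State at each step:
Initial: m=6, p=1
After step 1: m=3, p=1
After step 2: m=9, p=1
After step 3: m=10, p=1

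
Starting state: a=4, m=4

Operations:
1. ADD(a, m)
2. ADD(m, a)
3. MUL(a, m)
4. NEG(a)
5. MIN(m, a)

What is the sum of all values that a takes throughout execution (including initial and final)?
-76

Values of a at each step:
Initial: a = 4
After step 1: a = 8
After step 2: a = 8
After step 3: a = 96
After step 4: a = -96
After step 5: a = -96
Sum = 4 + 8 + 8 + 96 + -96 + -96 = -76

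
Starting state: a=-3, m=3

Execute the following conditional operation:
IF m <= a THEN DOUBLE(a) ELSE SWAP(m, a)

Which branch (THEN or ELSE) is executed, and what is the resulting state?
Branch: ELSE, Final state: a=3, m=-3

Evaluating condition: m <= a
m = 3, a = -3
Condition is False, so ELSE branch executes
After SWAP(m, a): a=3, m=-3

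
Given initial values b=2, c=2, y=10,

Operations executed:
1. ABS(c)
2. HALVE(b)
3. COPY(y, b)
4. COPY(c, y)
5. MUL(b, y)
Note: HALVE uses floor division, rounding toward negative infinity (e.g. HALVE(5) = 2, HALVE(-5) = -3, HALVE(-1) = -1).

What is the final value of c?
c = 1

Tracing execution:
Step 1: ABS(c) → c = 2
Step 2: HALVE(b) → c = 2
Step 3: COPY(y, b) → c = 2
Step 4: COPY(c, y) → c = 1
Step 5: MUL(b, y) → c = 1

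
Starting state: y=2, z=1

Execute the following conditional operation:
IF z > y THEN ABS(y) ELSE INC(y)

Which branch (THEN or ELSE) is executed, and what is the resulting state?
Branch: ELSE, Final state: y=3, z=1

Evaluating condition: z > y
z = 1, y = 2
Condition is False, so ELSE branch executes
After INC(y): y=3, z=1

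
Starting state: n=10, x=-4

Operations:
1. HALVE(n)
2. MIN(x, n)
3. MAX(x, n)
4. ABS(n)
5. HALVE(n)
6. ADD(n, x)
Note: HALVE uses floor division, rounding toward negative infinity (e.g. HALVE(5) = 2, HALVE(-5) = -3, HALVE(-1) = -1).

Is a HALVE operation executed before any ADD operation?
Yes

First HALVE: step 1
First ADD: step 6
Since 1 < 6, HALVE comes first.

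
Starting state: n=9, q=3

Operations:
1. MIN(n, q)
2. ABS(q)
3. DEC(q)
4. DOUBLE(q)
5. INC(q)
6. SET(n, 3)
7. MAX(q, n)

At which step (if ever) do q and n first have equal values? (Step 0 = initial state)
Step 1

q and n first become equal after step 1.

Comparing values at each step:
Initial: q=3, n=9
After step 1: q=3, n=3 ← equal!
After step 2: q=3, n=3 ← equal!
After step 3: q=2, n=3
After step 4: q=4, n=3
After step 5: q=5, n=3
After step 6: q=5, n=3
After step 7: q=5, n=3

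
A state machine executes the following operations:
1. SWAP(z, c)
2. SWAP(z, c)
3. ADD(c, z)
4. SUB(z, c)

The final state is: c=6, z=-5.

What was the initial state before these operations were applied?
c=5, z=1

Working backwards:
Final state: c=6, z=-5
Before step 4 (SUB(z, c)): c=6, z=1
Before step 3 (ADD(c, z)): c=5, z=1
Before step 2 (SWAP(z, c)): c=1, z=5
Before step 1 (SWAP(z, c)): c=5, z=1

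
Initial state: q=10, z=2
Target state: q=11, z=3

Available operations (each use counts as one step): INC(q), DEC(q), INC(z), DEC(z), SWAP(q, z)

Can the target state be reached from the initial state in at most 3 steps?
Yes

Path (2 steps): INC(q) → INC(z)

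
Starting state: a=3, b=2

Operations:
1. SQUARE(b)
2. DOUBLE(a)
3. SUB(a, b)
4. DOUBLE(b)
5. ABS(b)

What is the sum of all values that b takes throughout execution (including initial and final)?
30

Values of b at each step:
Initial: b = 2
After step 1: b = 4
After step 2: b = 4
After step 3: b = 4
After step 4: b = 8
After step 5: b = 8
Sum = 2 + 4 + 4 + 4 + 8 + 8 = 30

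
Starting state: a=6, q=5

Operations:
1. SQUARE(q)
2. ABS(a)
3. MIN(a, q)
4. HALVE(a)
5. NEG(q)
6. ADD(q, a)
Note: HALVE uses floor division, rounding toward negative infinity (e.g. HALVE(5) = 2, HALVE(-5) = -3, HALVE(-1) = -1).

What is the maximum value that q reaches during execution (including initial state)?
25

Values of q at each step:
Initial: q = 5
After step 1: q = 25 ← maximum
After step 2: q = 25
After step 3: q = 25
After step 4: q = 25
After step 5: q = -25
After step 6: q = -22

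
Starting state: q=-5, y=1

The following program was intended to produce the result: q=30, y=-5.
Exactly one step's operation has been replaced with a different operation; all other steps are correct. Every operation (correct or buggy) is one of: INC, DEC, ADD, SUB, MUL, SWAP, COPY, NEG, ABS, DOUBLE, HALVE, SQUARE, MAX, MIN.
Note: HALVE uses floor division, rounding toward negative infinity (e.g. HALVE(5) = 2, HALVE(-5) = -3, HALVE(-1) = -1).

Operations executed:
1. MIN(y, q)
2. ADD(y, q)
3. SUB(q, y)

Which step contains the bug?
Step 2

Trace with buggy code:
Initial: q=-5, y=1
After step 1: q=-5, y=-5
After step 2: q=-5, y=-10
After step 3: q=5, y=-10
Actual final q=5, y=-10 ≠ expected q=30, y=-5.
Step 2 is the only position where a single-operation replacement can produce the expected result.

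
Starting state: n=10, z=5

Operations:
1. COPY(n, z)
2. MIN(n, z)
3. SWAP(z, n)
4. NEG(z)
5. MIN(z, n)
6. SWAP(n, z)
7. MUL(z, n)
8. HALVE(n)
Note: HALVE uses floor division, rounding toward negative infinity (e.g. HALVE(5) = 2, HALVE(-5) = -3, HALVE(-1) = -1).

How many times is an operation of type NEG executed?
1

Counting NEG operations:
Step 4: NEG(z) ← NEG
Total: 1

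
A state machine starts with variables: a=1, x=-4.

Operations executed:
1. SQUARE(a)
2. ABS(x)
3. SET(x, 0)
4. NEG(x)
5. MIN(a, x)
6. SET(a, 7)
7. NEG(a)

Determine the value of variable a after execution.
a = -7

Tracing execution:
Step 1: SQUARE(a) → a = 1
Step 2: ABS(x) → a = 1
Step 3: SET(x, 0) → a = 1
Step 4: NEG(x) → a = 1
Step 5: MIN(a, x) → a = 0
Step 6: SET(a, 7) → a = 7
Step 7: NEG(a) → a = -7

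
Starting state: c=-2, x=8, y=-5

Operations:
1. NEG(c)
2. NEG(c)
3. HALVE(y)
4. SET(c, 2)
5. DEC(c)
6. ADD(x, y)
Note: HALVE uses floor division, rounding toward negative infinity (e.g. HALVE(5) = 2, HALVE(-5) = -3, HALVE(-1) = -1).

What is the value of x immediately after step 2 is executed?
x = 8

Tracing x through execution:
Initial: x = 8
After step 1 (NEG(c)): x = 8
After step 2 (NEG(c)): x = 8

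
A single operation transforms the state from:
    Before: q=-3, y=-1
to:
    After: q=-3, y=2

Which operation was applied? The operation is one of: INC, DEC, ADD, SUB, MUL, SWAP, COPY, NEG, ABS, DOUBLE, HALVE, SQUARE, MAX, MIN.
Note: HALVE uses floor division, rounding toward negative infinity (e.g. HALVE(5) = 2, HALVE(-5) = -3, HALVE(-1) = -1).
SUB(y, q)

Analyzing the change:
Before: q=-3, y=-1
After: q=-3, y=2
Variable y changed from -1 to 2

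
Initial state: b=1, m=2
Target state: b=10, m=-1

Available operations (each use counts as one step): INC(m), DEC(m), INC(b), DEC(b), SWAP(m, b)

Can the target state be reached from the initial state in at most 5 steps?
No

The target state cannot be reached within 5 steps.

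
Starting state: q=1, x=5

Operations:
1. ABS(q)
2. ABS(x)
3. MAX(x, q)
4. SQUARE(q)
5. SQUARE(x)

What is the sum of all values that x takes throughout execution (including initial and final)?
50

Values of x at each step:
Initial: x = 5
After step 1: x = 5
After step 2: x = 5
After step 3: x = 5
After step 4: x = 5
After step 5: x = 25
Sum = 5 + 5 + 5 + 5 + 5 + 25 = 50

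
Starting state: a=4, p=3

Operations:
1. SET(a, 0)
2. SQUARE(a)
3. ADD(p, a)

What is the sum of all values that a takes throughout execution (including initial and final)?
4

Values of a at each step:
Initial: a = 4
After step 1: a = 0
After step 2: a = 0
After step 3: a = 0
Sum = 4 + 0 + 0 + 0 = 4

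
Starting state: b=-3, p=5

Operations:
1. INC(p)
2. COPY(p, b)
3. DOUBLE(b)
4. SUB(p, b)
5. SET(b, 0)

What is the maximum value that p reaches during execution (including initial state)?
6

Values of p at each step:
Initial: p = 5
After step 1: p = 6 ← maximum
After step 2: p = -3
After step 3: p = -3
After step 4: p = 3
After step 5: p = 3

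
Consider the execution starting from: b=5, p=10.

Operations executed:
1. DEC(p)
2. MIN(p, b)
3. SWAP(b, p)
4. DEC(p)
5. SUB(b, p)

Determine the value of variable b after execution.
b = 1

Tracing execution:
Step 1: DEC(p) → b = 5
Step 2: MIN(p, b) → b = 5
Step 3: SWAP(b, p) → b = 5
Step 4: DEC(p) → b = 5
Step 5: SUB(b, p) → b = 1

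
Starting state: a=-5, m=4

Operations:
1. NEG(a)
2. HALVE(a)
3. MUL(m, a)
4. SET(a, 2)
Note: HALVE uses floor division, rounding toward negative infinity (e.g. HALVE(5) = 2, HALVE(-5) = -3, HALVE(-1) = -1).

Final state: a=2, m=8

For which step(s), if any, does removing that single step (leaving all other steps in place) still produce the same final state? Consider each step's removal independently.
Step(s) 4

Testing removal of each single step:
Without step 1: final = a=2, m=-12 (different)
Without step 2: final = a=2, m=20 (different)
Without step 3: final = a=2, m=4 (different)
Without step 4: final = a=2, m=8 (same)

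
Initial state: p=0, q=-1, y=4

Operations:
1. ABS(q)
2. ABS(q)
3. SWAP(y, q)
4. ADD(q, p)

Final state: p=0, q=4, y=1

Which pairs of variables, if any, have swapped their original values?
None

Comparing initial and final values:
p: 0 → 0
q: -1 → 4
y: 4 → 1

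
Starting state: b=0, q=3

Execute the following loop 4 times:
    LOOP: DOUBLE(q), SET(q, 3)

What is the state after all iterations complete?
b=0, q=3

Iteration trace:
Start: b=0, q=3
After iteration 1: b=0, q=3
After iteration 2: b=0, q=3
After iteration 3: b=0, q=3
After iteration 4: b=0, q=3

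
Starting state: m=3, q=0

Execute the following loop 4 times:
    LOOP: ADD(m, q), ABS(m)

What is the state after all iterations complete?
m=3, q=0

Iteration trace:
Start: m=3, q=0
After iteration 1: m=3, q=0
After iteration 2: m=3, q=0
After iteration 3: m=3, q=0
After iteration 4: m=3, q=0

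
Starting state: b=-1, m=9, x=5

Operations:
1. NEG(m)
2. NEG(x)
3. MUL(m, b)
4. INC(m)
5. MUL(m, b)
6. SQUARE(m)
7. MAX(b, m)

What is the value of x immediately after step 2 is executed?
x = -5

Tracing x through execution:
Initial: x = 5
After step 1 (NEG(m)): x = 5
After step 2 (NEG(x)): x = -5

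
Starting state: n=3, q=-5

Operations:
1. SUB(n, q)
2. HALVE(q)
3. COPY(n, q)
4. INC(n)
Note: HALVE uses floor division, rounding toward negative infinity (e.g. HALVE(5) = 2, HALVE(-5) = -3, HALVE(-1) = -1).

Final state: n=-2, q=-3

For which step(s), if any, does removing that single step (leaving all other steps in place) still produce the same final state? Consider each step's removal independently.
Step(s) 1

Testing removal of each single step:
Without step 1: final = n=-2, q=-3 (same)
Without step 2: final = n=-4, q=-5 (different)
Without step 3: final = n=9, q=-3 (different)
Without step 4: final = n=-3, q=-3 (different)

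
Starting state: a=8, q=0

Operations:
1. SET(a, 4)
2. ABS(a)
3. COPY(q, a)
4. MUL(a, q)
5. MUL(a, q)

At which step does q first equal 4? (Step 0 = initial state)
Step 3

Tracing q:
Initial: q = 0
After step 1: q = 0
After step 2: q = 0
After step 3: q = 4 ← first occurrence
After step 4: q = 4
After step 5: q = 4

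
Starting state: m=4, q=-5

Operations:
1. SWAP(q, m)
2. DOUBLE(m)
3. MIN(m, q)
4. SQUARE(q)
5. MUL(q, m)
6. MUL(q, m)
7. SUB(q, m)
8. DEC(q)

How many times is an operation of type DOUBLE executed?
1

Counting DOUBLE operations:
Step 2: DOUBLE(m) ← DOUBLE
Total: 1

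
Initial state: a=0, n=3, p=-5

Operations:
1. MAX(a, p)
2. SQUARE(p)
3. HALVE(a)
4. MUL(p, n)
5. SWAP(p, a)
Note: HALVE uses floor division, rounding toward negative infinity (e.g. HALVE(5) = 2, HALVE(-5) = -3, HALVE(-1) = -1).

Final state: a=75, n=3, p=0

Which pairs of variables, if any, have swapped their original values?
None

Comparing initial and final values:
n: 3 → 3
a: 0 → 75
p: -5 → 0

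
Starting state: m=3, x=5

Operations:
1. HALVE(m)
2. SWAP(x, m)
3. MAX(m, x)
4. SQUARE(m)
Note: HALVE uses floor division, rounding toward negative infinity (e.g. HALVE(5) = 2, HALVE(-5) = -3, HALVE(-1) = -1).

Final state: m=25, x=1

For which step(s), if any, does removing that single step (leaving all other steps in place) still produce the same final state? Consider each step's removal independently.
Step(s) 3

Testing removal of each single step:
Without step 1: final = m=25, x=3 (different)
Without step 2: final = m=25, x=5 (different)
Without step 3: final = m=25, x=1 (same)
Without step 4: final = m=5, x=1 (different)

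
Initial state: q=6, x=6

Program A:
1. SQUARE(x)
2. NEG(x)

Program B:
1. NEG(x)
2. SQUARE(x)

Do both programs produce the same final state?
No

Program A final state: q=6, x=-36
Program B final state: q=6, x=36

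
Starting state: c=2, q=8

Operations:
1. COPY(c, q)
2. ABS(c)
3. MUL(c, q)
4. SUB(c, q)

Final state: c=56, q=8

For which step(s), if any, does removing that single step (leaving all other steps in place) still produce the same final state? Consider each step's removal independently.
Step(s) 2

Testing removal of each single step:
Without step 1: final = c=8, q=8 (different)
Without step 2: final = c=56, q=8 (same)
Without step 3: final = c=0, q=8 (different)
Without step 4: final = c=64, q=8 (different)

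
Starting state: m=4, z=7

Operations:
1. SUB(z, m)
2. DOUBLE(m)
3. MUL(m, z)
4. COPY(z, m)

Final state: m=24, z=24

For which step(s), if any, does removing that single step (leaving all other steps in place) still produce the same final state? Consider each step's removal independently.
None - removing any single step changes the final result

Testing removal of each single step:
Without step 1: final = m=56, z=56 (different)
Without step 2: final = m=12, z=12 (different)
Without step 3: final = m=8, z=8 (different)
Without step 4: final = m=24, z=3 (different)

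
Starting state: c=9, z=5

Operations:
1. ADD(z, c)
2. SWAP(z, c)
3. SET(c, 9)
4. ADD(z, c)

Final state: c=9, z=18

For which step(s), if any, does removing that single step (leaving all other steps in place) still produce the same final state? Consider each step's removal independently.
Step(s) 1

Testing removal of each single step:
Without step 1: final = c=9, z=18 (same)
Without step 2: final = c=9, z=23 (different)
Without step 3: final = c=14, z=23 (different)
Without step 4: final = c=9, z=9 (different)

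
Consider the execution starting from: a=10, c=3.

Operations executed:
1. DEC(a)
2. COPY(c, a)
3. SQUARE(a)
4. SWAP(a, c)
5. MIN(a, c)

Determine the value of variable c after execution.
c = 81

Tracing execution:
Step 1: DEC(a) → c = 3
Step 2: COPY(c, a) → c = 9
Step 3: SQUARE(a) → c = 9
Step 4: SWAP(a, c) → c = 81
Step 5: MIN(a, c) → c = 81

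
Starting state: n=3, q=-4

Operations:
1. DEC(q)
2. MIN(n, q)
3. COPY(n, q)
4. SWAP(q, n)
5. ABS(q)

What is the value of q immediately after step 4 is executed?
q = -5

Tracing q through execution:
Initial: q = -4
After step 1 (DEC(q)): q = -5
After step 2 (MIN(n, q)): q = -5
After step 3 (COPY(n, q)): q = -5
After step 4 (SWAP(q, n)): q = -5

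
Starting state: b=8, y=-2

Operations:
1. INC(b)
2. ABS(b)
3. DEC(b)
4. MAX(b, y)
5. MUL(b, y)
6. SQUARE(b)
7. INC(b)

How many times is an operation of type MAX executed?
1

Counting MAX operations:
Step 4: MAX(b, y) ← MAX
Total: 1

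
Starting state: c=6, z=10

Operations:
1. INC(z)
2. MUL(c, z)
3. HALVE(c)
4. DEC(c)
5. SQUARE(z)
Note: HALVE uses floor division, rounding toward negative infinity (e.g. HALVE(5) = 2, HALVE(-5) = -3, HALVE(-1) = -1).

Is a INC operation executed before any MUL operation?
Yes

First INC: step 1
First MUL: step 2
Since 1 < 2, INC comes first.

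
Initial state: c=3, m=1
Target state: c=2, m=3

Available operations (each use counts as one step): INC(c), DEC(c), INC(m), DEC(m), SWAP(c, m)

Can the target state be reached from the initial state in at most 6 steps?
Yes

Path (2 steps): INC(m) → SWAP(c, m)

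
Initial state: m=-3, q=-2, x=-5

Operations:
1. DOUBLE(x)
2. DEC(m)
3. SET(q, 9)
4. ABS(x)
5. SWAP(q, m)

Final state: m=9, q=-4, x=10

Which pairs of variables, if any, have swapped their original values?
None

Comparing initial and final values:
m: -3 → 9
x: -5 → 10
q: -2 → -4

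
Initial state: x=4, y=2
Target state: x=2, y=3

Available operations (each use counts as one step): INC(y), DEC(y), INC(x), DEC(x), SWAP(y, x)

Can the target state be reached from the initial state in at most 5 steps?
Yes

Path (2 steps): DEC(x) → SWAP(y, x)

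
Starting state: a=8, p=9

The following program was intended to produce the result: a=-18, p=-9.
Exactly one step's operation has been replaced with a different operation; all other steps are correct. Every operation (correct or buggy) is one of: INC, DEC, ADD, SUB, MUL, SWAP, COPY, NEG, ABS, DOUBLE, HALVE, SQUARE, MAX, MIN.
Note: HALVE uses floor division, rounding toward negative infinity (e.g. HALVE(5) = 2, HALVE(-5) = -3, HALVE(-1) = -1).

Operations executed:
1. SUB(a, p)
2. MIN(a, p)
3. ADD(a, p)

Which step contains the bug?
Step 1

Trace with buggy code:
Initial: a=8, p=9
After step 1: a=-1, p=9
After step 2: a=-1, p=9
After step 3: a=8, p=9
Actual final a=8, p=9 ≠ expected a=-18, p=-9.
Step 1 is the only position where a single-operation replacement can produce the expected result.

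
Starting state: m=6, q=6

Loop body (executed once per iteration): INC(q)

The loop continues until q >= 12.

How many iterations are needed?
6

Tracing iterations:
Initial: m=6, q=6
After iteration 1: m=6, q=7
After iteration 2: m=6, q=8
After iteration 3: m=6, q=9
After iteration 4: m=6, q=10
After iteration 5: m=6, q=11
After iteration 6: m=6, q=12
q >= 12 now holds, so the loop exits after 6 iterations.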